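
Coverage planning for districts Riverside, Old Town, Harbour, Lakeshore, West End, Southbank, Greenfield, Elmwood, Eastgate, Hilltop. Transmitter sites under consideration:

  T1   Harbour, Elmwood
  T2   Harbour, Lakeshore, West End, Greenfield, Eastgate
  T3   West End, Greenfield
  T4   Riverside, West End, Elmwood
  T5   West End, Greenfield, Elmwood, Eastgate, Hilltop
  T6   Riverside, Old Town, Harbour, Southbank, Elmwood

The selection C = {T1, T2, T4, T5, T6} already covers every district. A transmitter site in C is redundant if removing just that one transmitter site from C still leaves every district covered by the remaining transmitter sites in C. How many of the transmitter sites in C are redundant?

Drop T1: the rest still cover every district — redundant.
Drop T2: Lakeshore uncovered — not redundant.
Drop T4: the rest still cover every district — redundant.
Drop T5: Hilltop uncovered — not redundant.
Drop T6: Old Town, Southbank uncovered — not redundant.
2 redundant: T1, T4.

2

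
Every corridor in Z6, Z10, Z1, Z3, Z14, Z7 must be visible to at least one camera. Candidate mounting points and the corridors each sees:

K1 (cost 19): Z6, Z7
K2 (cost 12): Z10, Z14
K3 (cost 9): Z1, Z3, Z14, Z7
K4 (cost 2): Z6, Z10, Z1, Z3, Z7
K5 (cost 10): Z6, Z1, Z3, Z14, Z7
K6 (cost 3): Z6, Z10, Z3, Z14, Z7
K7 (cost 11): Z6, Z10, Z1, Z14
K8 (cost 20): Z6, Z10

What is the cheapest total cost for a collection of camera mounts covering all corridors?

K4, K6 cover every corridor at cost 2 + 3 = 5.
Any cover uses at least 2 camera mounts; among all covering selections none totals below 5.

5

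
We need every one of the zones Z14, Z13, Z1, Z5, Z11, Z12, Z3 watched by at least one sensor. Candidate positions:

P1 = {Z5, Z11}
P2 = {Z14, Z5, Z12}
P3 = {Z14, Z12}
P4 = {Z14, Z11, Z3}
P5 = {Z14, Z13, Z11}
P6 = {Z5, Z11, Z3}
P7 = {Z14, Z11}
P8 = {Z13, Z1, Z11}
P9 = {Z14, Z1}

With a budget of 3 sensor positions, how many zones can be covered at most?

7

Choosing P2, P4, P8 covers {Z14, Z13, Z1, Z5, Z11, Z12, Z3} — 7 zones.
That is all 7 zones.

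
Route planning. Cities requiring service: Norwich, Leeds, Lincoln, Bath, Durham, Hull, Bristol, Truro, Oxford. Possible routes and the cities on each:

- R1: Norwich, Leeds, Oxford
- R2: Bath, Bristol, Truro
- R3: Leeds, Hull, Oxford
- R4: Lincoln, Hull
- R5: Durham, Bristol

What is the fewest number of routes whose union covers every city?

R1, R2, R4, R5 together cover {Norwich, Leeds, Lincoln, Bath, Durham, Hull, Bristol, Truro, Oxford} — every city.
No 3 of the 5 routes cover everything (all 10 triples fall short), so 4 is minimum.

4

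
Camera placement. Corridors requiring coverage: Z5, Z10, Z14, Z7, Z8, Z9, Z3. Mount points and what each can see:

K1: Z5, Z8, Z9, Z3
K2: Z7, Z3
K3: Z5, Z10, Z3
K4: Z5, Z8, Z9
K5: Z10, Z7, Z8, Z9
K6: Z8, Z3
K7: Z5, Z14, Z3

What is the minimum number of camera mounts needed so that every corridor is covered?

K5, K7 together cover {Z5, Z10, Z14, Z7, Z8, Z9, Z3} — every corridor.
No single camera mount contains all 7 corridors, so 2 is optimal.

2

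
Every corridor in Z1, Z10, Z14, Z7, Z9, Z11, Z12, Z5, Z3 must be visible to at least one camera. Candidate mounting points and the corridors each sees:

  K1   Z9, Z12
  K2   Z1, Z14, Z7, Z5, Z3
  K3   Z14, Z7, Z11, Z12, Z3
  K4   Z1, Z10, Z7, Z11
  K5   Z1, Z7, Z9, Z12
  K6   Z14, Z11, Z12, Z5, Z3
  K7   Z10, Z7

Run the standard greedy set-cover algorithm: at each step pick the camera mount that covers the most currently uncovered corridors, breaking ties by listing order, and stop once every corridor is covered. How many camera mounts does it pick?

Pick 1: K2 covers 5 new corridors (Z1, Z14, Z7, Z5, Z3).
Pick 2: K1 covers 2 new corridors (Z9, Z12).
Pick 3: K4 covers 2 new corridors (Z10, Z11).
Greedy uses 3 camera mounts.

3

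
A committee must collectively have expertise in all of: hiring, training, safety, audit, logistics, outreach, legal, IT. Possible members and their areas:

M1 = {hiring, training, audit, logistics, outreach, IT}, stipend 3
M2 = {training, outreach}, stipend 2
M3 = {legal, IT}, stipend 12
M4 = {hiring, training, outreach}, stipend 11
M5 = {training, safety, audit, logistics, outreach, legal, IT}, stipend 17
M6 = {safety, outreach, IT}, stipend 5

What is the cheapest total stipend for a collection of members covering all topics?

M1, M5 cover every topic at stipend 3 + 17 = 20.
Any cover uses at least 2 members; among all covering selections none totals below 20.

20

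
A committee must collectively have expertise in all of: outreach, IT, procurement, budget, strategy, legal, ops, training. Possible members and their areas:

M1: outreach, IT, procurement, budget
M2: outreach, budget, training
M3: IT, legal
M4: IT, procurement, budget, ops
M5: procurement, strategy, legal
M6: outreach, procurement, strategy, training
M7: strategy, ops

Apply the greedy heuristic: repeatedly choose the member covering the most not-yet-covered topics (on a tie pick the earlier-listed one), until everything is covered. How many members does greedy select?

Pick 1: M1 covers 4 new topics (outreach, IT, procurement, budget).
Pick 2: M5 covers 2 new topics (strategy, legal).
Pick 3: M2 covers 1 new topics (training).
Pick 4: M4 covers 1 new topics (ops).
Greedy uses 4 members. (The true minimum is 3.)

4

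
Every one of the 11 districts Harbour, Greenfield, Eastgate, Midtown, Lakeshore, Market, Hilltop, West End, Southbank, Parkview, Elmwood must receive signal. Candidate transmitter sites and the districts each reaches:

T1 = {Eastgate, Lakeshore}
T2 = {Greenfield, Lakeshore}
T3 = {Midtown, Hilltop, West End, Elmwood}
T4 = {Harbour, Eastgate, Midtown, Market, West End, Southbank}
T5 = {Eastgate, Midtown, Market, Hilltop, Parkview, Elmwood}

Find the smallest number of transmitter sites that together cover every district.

T2, T4, T5 together cover {Harbour, Greenfield, Eastgate, Midtown, Lakeshore, Market, Hilltop, West End, Southbank, Parkview, Elmwood} — every district.
No 2 of the 5 transmitter sites cover everything (all 10 pairs fall short), so 3 is minimum.

3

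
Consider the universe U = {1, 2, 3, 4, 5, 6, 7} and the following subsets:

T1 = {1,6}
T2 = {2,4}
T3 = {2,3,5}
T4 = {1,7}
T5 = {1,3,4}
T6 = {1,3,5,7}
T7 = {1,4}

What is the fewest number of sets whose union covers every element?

T1, T2, T6 together cover {1, 2, 3, 4, 5, 6, 7} — every element.
No 2 of the 7 sets cover everything (all 21 pairs fall short), so 3 is minimum.

3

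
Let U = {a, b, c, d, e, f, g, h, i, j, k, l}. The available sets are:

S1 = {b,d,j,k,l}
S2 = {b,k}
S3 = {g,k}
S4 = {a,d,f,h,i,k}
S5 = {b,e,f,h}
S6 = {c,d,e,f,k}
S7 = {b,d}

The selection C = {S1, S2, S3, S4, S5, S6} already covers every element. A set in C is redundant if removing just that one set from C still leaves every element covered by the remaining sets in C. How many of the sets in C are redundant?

2

Drop S1: j, l uncovered — not redundant.
Drop S2: the rest still cover every element — redundant.
Drop S3: g uncovered — not redundant.
Drop S4: a, i uncovered — not redundant.
Drop S5: the rest still cover every element — redundant.
Drop S6: c uncovered — not redundant.
2 redundant: S2, S5.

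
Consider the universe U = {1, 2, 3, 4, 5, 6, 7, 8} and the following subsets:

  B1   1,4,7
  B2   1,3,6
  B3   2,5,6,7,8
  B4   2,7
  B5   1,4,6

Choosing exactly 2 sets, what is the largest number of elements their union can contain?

Choosing B1, B3 covers {1, 2, 4, 5, 6, 7, 8} — 7 elements.
No choice of 2 sets does better; here 3 is left uncovered.

7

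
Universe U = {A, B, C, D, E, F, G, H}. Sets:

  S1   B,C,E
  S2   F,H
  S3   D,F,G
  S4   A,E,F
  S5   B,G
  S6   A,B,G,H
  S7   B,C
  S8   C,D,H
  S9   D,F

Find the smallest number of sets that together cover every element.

3

S1, S3, S6 together cover {A, B, C, D, E, F, G, H} — every element.
No 2 of the 9 sets cover everything (all 36 pairs fall short), so 3 is minimum.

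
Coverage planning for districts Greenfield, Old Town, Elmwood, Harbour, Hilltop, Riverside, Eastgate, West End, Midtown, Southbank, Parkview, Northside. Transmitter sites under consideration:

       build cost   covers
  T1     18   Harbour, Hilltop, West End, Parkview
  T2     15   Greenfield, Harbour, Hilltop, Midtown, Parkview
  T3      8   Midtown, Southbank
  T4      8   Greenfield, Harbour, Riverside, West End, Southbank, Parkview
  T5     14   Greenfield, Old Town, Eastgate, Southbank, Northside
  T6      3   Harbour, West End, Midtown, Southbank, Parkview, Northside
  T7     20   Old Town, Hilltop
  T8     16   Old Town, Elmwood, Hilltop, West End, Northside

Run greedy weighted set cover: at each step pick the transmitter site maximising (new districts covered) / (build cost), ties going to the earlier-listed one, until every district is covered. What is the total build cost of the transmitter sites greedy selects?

41

Pick 1: T6 adds 6 new (Harbour, West End, Midtown, Southbank, Parkview, Northside) at build cost 3 (ratio 6/3).
Pick 2: T4 adds 2 new (Greenfield, Riverside) at build cost 8 (ratio 2/8).
Pick 3: T8 adds 3 new (Old Town, Elmwood, Hilltop) at build cost 16 (ratio 3/16).
Pick 4: T5 adds 1 new (Eastgate) at build cost 14 (ratio 1/14).
Greedy total build cost: 3 + 8 + 16 + 14 = 41.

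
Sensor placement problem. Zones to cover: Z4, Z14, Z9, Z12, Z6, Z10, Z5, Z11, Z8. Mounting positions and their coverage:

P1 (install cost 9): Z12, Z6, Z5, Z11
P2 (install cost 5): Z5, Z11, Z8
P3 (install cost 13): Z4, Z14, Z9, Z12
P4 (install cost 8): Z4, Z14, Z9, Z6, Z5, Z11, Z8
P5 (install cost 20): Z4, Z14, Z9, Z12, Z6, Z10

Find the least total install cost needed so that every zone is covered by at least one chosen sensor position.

P2, P5 cover every zone at install cost 5 + 20 = 25.
Any cover uses at least 2 sensor positions; among all covering selections none totals below 25.

25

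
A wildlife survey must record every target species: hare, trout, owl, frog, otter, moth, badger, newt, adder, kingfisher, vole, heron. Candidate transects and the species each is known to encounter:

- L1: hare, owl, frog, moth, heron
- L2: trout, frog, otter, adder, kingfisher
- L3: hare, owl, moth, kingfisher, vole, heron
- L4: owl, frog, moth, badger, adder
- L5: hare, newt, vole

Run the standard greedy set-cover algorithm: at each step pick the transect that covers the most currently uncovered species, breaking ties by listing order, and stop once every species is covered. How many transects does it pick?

Pick 1: L3 covers 6 new species (hare, owl, moth, kingfisher, vole, heron).
Pick 2: L2 covers 4 new species (trout, frog, otter, adder).
Pick 3: L4 covers 1 new species (badger).
Pick 4: L5 covers 1 new species (newt).
Greedy uses 4 transects.

4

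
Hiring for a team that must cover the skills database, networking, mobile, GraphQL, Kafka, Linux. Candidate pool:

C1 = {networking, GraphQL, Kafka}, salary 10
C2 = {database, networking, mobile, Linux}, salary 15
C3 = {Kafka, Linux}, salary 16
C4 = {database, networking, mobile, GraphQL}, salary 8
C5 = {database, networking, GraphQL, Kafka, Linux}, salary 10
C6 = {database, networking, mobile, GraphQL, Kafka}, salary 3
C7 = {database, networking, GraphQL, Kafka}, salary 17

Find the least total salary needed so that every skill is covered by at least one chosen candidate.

C5, C6 cover every skill at salary 10 + 3 = 13.
Any cover uses at least 2 candidates; among all covering selections none totals below 13.

13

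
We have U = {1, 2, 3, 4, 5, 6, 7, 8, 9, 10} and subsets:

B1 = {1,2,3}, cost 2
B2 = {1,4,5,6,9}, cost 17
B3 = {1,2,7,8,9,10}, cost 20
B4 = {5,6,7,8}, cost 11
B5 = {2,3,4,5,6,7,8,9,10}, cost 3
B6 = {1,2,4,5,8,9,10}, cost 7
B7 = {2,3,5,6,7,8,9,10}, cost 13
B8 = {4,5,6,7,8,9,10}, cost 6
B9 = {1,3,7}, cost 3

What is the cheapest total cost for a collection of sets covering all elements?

B1, B5 cover every element at cost 2 + 3 = 5.
Any cover uses at least 2 sets; among all covering selections none totals below 5.

5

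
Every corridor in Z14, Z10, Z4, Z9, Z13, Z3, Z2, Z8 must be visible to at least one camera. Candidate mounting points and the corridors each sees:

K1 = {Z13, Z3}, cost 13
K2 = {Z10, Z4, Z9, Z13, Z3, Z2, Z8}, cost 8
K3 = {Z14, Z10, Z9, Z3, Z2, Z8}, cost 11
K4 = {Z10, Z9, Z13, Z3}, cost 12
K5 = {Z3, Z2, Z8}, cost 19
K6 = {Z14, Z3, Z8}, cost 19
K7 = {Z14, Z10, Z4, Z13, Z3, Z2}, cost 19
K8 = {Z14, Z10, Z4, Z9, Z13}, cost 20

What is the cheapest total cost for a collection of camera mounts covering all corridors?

19

K2, K3 cover every corridor at cost 8 + 11 = 19.
Any cover uses at least 2 camera mounts; among all covering selections none totals below 19.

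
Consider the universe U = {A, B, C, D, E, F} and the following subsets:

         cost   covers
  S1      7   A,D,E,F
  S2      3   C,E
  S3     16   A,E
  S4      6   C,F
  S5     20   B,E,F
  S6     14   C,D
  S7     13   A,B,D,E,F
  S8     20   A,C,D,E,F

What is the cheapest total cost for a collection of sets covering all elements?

S2, S7 cover every element at cost 3 + 13 = 16.
Any cover uses at least 2 sets; among all covering selections none totals below 16.

16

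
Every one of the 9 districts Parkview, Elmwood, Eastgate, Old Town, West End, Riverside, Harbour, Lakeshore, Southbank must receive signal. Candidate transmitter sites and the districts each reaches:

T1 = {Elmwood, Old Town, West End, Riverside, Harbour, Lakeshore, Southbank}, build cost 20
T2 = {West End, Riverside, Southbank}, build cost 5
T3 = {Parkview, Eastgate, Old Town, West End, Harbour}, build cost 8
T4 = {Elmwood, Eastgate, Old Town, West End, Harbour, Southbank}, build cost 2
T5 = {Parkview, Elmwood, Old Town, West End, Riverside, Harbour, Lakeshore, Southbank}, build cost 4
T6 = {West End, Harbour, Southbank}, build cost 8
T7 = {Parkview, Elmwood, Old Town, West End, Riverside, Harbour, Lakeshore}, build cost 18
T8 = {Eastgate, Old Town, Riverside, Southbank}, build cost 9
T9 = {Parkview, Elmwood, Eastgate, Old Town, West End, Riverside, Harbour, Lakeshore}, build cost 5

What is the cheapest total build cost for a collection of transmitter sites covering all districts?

T4, T5 cover every district at build cost 2 + 4 = 6.
Any cover uses at least 2 transmitter sites; among all covering selections none totals below 6.

6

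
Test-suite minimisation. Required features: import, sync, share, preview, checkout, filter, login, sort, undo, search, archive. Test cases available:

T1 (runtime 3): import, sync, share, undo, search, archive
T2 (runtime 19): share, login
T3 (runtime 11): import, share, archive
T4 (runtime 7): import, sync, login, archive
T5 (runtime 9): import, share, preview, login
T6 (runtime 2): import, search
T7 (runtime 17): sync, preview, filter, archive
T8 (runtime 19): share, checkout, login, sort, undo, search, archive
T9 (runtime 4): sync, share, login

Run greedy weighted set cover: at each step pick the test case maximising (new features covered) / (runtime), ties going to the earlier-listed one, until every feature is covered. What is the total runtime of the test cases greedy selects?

43

Pick 1: T1 adds 6 new (import, sync, share, undo, search, archive) at runtime 3 (ratio 6/3).
Pick 2: T9 adds 1 new (login) at runtime 4 (ratio 1/4).
Pick 3: T7 adds 2 new (preview, filter) at runtime 17 (ratio 2/17).
Pick 4: T8 adds 2 new (checkout, sort) at runtime 19 (ratio 2/19).
Greedy total runtime: 3 + 4 + 17 + 19 = 43. (The true optimum is 38, so greedy overshoots here.)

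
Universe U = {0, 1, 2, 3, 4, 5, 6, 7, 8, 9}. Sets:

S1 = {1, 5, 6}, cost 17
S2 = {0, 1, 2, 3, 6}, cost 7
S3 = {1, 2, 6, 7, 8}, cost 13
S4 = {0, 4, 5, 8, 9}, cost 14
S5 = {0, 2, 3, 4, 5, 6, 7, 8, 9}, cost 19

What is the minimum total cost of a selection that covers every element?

S2, S5 cover every element at cost 7 + 19 = 26.
Any cover uses at least 2 sets; among all covering selections none totals below 26.
Greedy by coverage-per-cost would pick S2, S4, S3 for 34 — worse than the optimum 26.

26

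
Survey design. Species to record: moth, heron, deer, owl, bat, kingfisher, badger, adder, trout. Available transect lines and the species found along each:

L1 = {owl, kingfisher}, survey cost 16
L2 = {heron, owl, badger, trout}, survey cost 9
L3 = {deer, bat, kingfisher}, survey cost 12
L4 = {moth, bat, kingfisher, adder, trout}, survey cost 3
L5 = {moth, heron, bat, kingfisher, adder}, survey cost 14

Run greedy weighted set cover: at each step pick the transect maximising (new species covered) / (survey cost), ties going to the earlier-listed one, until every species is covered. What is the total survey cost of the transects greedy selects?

24

Pick 1: L4 adds 5 new (moth, bat, kingfisher, adder, trout) at survey cost 3 (ratio 5/3).
Pick 2: L2 adds 3 new (heron, owl, badger) at survey cost 9 (ratio 3/9).
Pick 3: L3 adds 1 new (deer) at survey cost 12 (ratio 1/12).
Greedy total survey cost: 3 + 9 + 12 = 24.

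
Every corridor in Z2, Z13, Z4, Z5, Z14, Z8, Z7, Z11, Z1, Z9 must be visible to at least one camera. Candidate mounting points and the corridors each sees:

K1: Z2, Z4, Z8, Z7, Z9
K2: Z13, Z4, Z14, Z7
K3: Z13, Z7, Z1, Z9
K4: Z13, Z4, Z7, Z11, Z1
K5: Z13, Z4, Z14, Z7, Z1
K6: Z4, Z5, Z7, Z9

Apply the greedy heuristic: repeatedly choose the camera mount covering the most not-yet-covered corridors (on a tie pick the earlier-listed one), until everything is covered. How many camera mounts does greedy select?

Pick 1: K1 covers 5 new corridors (Z2, Z4, Z8, Z7, Z9).
Pick 2: K4 covers 3 new corridors (Z13, Z11, Z1).
Pick 3: K2 covers 1 new corridors (Z14).
Pick 4: K6 covers 1 new corridors (Z5).
Greedy uses 4 camera mounts.

4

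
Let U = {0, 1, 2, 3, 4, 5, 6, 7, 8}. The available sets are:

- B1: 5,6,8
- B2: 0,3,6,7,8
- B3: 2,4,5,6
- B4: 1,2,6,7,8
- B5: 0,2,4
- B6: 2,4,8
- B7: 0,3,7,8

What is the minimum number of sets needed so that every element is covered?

3

B2, B3, B4 together cover {0, 1, 2, 3, 4, 5, 6, 7, 8} — every element.
No 2 of the 7 sets cover everything (all 21 pairs fall short), so 3 is minimum.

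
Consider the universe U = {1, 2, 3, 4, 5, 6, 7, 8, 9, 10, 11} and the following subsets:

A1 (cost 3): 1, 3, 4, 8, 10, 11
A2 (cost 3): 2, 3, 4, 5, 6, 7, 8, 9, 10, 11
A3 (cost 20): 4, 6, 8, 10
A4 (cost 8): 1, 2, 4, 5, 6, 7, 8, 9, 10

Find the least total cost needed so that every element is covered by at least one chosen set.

6

A1, A2 cover every element at cost 3 + 3 = 6.
Any cover uses at least 2 sets; among all covering selections none totals below 6.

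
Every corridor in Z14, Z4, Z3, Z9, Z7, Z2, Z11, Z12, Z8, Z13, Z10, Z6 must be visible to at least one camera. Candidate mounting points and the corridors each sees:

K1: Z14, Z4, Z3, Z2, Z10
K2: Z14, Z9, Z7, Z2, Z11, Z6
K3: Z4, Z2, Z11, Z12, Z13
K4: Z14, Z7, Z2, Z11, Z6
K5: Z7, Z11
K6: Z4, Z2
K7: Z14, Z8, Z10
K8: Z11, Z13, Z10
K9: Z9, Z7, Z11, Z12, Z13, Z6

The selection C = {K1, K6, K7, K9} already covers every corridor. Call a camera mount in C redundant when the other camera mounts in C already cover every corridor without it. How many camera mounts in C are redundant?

1

Drop K1: Z3 uncovered — not redundant.
Drop K6: the rest still cover every corridor — redundant.
Drop K7: Z8 uncovered — not redundant.
Drop K9: Z9, Z7, Z11, Z12, … uncovered — not redundant.
1 redundant: K6.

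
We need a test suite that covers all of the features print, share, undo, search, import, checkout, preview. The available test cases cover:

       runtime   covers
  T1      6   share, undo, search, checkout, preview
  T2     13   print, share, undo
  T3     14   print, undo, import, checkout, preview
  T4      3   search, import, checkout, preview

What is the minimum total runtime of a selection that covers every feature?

T2, T4 cover every feature at runtime 13 + 3 = 16.
Any cover uses at least 2 test cases; among all covering selections none totals below 16.
Greedy by coverage-per-runtime would pick T4, T1, T2 for 22 — worse than the optimum 16.

16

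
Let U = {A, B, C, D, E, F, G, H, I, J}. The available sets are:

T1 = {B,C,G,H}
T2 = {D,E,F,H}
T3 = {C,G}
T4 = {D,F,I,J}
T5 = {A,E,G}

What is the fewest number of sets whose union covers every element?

3

T1, T4, T5 together cover {A, B, C, D, E, F, G, H, I, J} — every element.
No 2 of the 5 sets cover everything (all 10 pairs fall short), so 3 is minimum.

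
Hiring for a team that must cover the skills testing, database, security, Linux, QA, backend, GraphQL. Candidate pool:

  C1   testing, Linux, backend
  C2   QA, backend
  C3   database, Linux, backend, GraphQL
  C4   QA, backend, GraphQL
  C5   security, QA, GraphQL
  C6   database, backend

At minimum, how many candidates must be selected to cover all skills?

3

C1, C3, C5 together cover {testing, database, security, Linux, QA, backend, GraphQL} — every skill.
No 2 of the 6 candidates cover everything (all 15 pairs fall short), so 3 is minimum.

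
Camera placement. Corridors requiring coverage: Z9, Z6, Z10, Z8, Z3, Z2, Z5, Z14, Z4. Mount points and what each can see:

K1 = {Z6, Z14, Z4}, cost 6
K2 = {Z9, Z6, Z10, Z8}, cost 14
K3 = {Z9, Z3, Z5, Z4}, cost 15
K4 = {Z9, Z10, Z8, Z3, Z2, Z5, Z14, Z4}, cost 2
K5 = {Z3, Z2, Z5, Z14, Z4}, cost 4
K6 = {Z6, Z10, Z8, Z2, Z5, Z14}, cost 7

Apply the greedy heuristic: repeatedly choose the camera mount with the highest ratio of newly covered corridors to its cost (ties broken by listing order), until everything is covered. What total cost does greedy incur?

8

Pick 1: K4 adds 8 new (Z9, Z10, Z8, Z3, Z2, Z5, Z14, Z4) at cost 2 (ratio 8/2).
Pick 2: K1 adds 1 new (Z6) at cost 6 (ratio 1/6).
Greedy total cost: 2 + 6 = 8.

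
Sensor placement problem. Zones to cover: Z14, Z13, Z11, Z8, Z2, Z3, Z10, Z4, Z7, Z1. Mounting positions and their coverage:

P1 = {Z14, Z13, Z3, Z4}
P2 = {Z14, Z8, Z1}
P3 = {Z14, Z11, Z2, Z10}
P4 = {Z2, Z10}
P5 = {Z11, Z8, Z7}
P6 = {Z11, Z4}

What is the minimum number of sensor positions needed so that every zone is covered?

P1, P2, P3, P5 together cover {Z14, Z13, Z11, Z8, Z2, Z3, Z10, Z4, Z7, Z1} — every zone.
No 3 of the 6 sensor positions cover everything (all 20 triples fall short), so 4 is minimum.

4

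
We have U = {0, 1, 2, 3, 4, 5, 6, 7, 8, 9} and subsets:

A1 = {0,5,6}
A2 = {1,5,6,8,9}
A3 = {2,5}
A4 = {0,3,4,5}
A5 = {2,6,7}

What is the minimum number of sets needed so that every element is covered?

A2, A4, A5 together cover {0, 1, 2, 3, 4, 5, 6, 7, 8, 9} — every element.
No 2 of the 5 sets cover everything (all 10 pairs fall short), so 3 is minimum.

3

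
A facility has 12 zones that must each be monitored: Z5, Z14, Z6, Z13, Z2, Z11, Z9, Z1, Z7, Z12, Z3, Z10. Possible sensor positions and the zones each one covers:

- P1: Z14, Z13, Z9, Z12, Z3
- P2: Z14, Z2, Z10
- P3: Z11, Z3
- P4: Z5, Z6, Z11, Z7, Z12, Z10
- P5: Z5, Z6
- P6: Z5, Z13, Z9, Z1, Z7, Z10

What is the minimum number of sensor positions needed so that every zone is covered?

4

P1, P2, P4, P6 together cover {Z5, Z14, Z6, Z13, Z2, Z11, Z9, Z1, Z7, Z12, Z3, Z10} — every zone.
No 3 of the 6 sensor positions cover everything (all 20 triples fall short), so 4 is minimum.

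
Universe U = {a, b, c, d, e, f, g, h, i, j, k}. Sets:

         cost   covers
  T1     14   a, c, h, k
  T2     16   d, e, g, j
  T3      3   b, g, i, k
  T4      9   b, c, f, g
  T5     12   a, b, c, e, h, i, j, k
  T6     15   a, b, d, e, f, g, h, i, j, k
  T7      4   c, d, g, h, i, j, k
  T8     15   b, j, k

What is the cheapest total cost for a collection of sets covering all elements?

19

T6, T7 cover every element at cost 15 + 4 = 19.
Any cover uses at least 2 sets; among all covering selections none totals below 19.
Greedy by coverage-per-cost would pick T7, T3, T6 for 22 — worse than the optimum 19.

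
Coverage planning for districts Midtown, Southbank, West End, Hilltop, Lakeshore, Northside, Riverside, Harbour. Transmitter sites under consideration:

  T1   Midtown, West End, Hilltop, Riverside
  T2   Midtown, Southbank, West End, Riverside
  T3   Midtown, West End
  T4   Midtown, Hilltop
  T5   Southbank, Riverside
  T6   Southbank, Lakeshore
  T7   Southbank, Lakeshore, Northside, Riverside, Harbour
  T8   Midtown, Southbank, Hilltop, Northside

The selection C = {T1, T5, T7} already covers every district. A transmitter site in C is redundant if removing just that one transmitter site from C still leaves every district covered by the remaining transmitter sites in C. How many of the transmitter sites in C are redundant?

Drop T1: Midtown, West End, Hilltop uncovered — not redundant.
Drop T5: the rest still cover every district — redundant.
Drop T7: Lakeshore, Northside, Harbour uncovered — not redundant.
1 redundant: T5.

1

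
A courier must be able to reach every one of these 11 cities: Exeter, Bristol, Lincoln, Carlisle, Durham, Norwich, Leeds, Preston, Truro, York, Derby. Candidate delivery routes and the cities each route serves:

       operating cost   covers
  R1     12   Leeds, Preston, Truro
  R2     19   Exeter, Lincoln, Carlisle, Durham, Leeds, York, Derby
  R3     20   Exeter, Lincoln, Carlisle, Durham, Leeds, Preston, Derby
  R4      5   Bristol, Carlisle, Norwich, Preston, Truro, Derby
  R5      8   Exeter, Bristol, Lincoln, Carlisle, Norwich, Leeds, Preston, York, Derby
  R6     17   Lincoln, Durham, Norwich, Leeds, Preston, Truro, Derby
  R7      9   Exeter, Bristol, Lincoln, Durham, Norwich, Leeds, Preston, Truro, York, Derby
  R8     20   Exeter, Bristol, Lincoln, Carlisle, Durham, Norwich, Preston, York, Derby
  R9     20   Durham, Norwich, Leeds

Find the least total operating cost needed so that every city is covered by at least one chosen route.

14

R4, R7 cover every city at operating cost 5 + 9 = 14.
Any cover uses at least 2 routes; among all covering selections none totals below 14.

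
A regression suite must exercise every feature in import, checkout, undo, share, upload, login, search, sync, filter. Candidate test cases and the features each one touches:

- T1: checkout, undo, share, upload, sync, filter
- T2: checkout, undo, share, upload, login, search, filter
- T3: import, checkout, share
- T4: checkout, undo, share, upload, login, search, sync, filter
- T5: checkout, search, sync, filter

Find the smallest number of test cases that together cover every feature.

2

T3, T4 together cover {import, checkout, undo, share, upload, login, search, sync, filter} — every feature.
No single test case contains all 9 features, so 2 is optimal.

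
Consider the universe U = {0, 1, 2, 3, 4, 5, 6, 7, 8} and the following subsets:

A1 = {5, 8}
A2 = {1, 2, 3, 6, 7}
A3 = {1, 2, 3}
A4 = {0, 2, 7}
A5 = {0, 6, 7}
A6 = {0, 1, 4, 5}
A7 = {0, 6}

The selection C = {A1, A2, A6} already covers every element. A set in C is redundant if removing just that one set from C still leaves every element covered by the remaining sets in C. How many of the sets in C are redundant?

Drop A1: 8 uncovered — not redundant.
Drop A2: 2, 3, 6, 7 uncovered — not redundant.
Drop A6: 0, 4 uncovered — not redundant.
None of the sets in C is redundant.

0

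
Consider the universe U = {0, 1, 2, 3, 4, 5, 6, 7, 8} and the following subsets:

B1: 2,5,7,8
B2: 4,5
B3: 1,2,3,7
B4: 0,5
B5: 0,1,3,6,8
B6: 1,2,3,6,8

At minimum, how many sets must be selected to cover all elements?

B1, B2, B5 together cover {0, 1, 2, 3, 4, 5, 6, 7, 8} — every element.
No 2 of the 6 sets cover everything (all 15 pairs fall short), so 3 is minimum.

3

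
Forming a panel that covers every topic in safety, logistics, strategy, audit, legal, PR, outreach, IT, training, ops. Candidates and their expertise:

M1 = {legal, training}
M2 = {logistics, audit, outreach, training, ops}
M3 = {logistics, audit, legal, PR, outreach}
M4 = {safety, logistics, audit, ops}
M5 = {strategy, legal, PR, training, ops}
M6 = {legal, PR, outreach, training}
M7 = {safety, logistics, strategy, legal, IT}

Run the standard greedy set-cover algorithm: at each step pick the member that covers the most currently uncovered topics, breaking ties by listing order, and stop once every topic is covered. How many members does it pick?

3

Pick 1: M2 covers 5 new topics (logistics, audit, outreach, training, ops).
Pick 2: M7 covers 4 new topics (safety, strategy, legal, IT).
Pick 3: M3 covers 1 new topics (PR).
Greedy uses 3 members.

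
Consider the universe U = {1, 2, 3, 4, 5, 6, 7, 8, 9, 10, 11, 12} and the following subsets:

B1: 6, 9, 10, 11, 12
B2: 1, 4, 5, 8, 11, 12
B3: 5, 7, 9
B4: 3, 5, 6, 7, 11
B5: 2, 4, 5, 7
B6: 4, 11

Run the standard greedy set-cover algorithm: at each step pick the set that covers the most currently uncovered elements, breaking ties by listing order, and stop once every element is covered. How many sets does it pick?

Pick 1: B2 covers 6 new elements (1, 4, 5, 8, 11, 12).
Pick 2: B1 covers 3 new elements (6, 9, 10).
Pick 3: B4 covers 2 new elements (3, 7).
Pick 4: B5 covers 1 new elements (2).
Greedy uses 4 sets.

4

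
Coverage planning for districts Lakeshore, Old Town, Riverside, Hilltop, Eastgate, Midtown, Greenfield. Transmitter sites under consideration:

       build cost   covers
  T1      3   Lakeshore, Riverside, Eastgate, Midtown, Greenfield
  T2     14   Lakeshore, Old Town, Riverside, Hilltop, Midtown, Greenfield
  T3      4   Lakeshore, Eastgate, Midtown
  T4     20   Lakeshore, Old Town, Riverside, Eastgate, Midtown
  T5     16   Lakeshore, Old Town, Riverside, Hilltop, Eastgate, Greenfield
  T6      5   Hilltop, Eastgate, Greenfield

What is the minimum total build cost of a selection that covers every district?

17

T1, T2 cover every district at build cost 3 + 14 = 17.
Any cover uses at least 2 transmitter sites; among all covering selections none totals below 17.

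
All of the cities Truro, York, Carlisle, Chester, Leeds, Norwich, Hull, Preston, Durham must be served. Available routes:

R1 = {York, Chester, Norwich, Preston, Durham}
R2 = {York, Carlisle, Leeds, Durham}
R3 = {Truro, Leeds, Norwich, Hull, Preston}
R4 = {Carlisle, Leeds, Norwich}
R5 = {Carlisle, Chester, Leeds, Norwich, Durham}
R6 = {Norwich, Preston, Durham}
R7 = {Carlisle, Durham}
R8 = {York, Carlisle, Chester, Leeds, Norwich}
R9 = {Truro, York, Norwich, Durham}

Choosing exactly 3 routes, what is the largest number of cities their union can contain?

9

Choosing R1, R2, R3 covers {Truro, York, Carlisle, Chester, Leeds, Norwich, Hull, Preston, Durham} — 9 cities.
That is all 9 cities.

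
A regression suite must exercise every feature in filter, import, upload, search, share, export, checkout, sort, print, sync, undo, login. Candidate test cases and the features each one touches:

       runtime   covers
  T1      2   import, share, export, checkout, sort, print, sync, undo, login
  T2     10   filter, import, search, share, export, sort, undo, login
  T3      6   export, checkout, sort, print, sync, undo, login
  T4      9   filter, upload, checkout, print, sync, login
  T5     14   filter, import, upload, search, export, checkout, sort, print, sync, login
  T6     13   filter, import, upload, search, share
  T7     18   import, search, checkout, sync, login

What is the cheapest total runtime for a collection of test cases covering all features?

15

T1, T6 cover every feature at runtime 2 + 13 = 15.
Any cover uses at least 2 test cases; among all covering selections none totals below 15.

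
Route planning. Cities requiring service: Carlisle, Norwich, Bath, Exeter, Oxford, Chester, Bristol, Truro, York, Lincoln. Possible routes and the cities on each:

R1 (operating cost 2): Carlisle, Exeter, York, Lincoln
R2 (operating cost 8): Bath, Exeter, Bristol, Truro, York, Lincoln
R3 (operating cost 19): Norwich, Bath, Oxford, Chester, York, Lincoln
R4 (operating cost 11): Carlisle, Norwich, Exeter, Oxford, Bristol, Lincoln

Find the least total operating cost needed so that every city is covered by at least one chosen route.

29

R1, R2, R3 cover every city at operating cost 2 + 8 + 19 = 29.
Any cover uses at least 3 routes; among all covering selections none totals below 29.
Greedy by coverage-per-operating cost would pick R1, R2, R4, R3 for 40 — worse than the optimum 29.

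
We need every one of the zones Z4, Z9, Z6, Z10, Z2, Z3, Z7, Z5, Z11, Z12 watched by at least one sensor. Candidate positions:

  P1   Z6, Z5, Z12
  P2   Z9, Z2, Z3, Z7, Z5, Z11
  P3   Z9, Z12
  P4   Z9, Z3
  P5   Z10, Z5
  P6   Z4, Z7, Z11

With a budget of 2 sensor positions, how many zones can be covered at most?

8

Choosing P1, P2 covers {Z9, Z6, Z2, Z3, Z7, Z5, Z11, Z12} — 8 zones.
No choice of 2 sensor positions does better; here Z4, Z10 are left uncovered.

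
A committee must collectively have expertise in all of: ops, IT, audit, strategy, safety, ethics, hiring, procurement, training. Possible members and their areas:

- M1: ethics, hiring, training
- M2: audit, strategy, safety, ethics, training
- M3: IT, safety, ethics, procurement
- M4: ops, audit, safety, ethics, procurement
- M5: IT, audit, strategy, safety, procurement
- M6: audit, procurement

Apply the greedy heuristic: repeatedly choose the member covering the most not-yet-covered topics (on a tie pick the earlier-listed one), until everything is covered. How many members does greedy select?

Pick 1: M2 covers 5 new topics (audit, strategy, safety, ethics, training).
Pick 2: M3 covers 2 new topics (IT, procurement).
Pick 3: M1 covers 1 new topics (hiring).
Pick 4: M4 covers 1 new topics (ops).
Greedy uses 4 members. (The true minimum is 3.)

4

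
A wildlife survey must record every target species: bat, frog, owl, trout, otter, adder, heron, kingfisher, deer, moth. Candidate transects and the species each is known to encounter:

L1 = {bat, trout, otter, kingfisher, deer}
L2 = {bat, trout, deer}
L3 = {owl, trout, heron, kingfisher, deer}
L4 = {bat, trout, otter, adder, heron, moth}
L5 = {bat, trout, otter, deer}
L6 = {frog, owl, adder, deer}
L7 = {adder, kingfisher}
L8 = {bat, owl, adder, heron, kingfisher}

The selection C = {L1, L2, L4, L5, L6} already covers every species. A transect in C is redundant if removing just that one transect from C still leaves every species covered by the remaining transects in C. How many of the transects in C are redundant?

Drop L1: kingfisher uncovered — not redundant.
Drop L2: the rest still cover every species — redundant.
Drop L4: heron, moth uncovered — not redundant.
Drop L5: the rest still cover every species — redundant.
Drop L6: frog, owl uncovered — not redundant.
2 redundant: L2, L5.

2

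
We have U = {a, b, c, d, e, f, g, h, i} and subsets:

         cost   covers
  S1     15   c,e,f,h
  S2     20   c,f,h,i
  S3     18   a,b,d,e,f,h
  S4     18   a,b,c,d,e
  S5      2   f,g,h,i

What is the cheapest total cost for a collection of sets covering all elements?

20

S4, S5 cover every element at cost 18 + 2 = 20.
Any cover uses at least 2 sets; among all covering selections none totals below 20.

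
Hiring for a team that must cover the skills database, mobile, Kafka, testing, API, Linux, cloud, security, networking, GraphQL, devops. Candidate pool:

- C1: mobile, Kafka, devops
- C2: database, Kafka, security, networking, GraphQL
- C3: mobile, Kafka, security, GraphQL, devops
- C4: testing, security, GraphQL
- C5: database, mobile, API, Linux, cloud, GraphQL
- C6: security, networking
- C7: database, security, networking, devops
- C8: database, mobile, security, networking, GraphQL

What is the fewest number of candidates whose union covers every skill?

C1, C2, C4, C5 together cover {database, mobile, Kafka, testing, API, Linux, cloud, security, networking, GraphQL, devops} — every skill.
No 3 of the 8 candidates cover everything (all 56 triples fall short), so 4 is minimum.

4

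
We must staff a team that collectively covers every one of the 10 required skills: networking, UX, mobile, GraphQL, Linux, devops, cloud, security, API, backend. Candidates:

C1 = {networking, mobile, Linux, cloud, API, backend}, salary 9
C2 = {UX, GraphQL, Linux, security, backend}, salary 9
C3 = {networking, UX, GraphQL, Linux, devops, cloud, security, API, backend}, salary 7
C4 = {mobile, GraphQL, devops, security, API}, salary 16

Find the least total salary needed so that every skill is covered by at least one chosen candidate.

C1, C3 cover every skill at salary 9 + 7 = 16.
Any cover uses at least 2 candidates; among all covering selections none totals below 16.

16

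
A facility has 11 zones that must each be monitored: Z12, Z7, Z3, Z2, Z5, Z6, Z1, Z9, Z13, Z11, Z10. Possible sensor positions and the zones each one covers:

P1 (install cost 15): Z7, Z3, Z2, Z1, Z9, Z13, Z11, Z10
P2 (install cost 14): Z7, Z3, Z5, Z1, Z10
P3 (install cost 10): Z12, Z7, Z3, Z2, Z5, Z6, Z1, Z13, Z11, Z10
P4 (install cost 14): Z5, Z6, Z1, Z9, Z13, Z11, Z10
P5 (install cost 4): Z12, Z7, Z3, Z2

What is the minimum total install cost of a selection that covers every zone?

P4, P5 cover every zone at install cost 14 + 4 = 18.
Any cover uses at least 2 sensor positions; among all covering selections none totals below 18.
Greedy by coverage-per-install cost would pick P3, P4 for 24 — worse than the optimum 18.

18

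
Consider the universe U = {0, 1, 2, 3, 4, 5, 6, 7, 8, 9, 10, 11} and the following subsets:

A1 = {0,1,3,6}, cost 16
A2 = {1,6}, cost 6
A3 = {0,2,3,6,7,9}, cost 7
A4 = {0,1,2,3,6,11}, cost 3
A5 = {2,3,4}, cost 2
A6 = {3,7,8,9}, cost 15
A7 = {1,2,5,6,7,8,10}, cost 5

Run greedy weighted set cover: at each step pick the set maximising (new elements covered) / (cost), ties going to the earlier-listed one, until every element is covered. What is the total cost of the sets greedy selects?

Pick 1: A4 adds 6 new (0, 1, 2, 3, 6, 11) at cost 3 (ratio 6/3).
Pick 2: A7 adds 4 new (5, 7, 8, 10) at cost 5 (ratio 4/5).
Pick 3: A5 adds 1 new (4) at cost 2 (ratio 1/2).
Pick 4: A3 adds 1 new (9) at cost 7 (ratio 1/7).
Greedy total cost: 3 + 5 + 2 + 7 = 17.

17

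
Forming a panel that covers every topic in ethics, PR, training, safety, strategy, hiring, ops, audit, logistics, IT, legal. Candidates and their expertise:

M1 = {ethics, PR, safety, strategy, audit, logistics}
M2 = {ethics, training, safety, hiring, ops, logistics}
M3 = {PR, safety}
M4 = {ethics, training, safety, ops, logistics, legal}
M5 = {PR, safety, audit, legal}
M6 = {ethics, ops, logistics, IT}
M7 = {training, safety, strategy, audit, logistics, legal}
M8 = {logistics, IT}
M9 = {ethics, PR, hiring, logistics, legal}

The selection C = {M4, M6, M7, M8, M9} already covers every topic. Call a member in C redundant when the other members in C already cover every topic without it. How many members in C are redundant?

Drop M4: the rest still cover every topic — redundant.
Drop M6: the rest still cover every topic — redundant.
Drop M7: strategy, audit uncovered — not redundant.
Drop M8: the rest still cover every topic — redundant.
Drop M9: PR, hiring uncovered — not redundant.
3 redundant: M4, M6, M8.

3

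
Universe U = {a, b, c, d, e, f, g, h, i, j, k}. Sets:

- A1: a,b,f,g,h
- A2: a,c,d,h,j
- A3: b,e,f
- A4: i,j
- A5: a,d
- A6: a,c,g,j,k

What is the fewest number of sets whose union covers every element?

A2, A3, A4, A6 together cover {a, b, c, d, e, f, g, h, i, j, k} — every element.
No 3 of the 6 sets cover everything (all 20 triples fall short), so 4 is minimum.
Greedy (largest uncovered first) would take A1, A2, A3, A4, A6 — 5 sets — but 4 suffice.

4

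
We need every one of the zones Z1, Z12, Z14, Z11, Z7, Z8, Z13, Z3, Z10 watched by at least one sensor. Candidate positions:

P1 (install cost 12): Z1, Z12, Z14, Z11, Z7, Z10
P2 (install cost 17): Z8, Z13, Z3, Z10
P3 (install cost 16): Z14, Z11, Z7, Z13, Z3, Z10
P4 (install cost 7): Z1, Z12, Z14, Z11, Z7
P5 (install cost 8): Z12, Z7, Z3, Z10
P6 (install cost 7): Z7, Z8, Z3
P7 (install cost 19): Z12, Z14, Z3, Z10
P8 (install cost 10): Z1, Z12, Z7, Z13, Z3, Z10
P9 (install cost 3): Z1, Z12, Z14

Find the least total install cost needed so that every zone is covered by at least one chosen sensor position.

P2, P4 cover every zone at install cost 17 + 7 = 24.
Any cover uses at least 2 sensor positions; among all covering selections none totals below 24.

24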